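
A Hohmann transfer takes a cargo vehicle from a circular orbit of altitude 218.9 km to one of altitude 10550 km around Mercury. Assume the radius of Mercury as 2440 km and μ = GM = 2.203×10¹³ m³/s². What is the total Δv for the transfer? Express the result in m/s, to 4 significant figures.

Δv_total ≈ 1373 m/s

r₁ = 2440 + 218.9 = 2658.9 km = 2.6589×10⁶ m.
r₂ = 2440 + 10550 = 12990 km = 1.2990×10⁷ m.
Transfer ellipse a_t = (r₁ + r₂)/2 = 7.824×10⁶ m.
At r₁: circular v_c1 = √(μ/r₁) = 2878 m/s; transfer-periherm v_p = √[μ(2/r₁ − 1/a_t)] = 3709 m/s.
Δv₁ = v_p − v_c1 = 830.4 m/s.
At r₂: circular v_c2 = √(μ/r₂) = 1302 m/s; transfer-apoherm v_a = √[μ(2/r₂ − 1/a_t)] = 759.1 m/s.
Δv₂ = v_c2 − v_a = 543.1 m/s.
Total Δv = Δv₁ + Δv₂ = 1373 m/s.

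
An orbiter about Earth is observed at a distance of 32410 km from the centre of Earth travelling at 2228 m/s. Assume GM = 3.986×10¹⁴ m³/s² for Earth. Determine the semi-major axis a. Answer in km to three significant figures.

r = 3.241×10⁷ m.
Specific orbital energy ε = v²/2 − μ/r = (2228)²/2 − 3.986×10¹⁴/3.241×10⁷ = -9.817×10⁶ J/kg.
Since ε = −μ/(2a), a = −μ/(2ε) = 2.030×10⁷ m = 20302 km.

a ≈ 20300 km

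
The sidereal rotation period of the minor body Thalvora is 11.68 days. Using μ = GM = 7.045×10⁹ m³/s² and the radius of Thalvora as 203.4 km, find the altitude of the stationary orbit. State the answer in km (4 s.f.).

h_sync ≈ 5461 km

T = 11.68 days = 1.009×10⁶ s.
A synchronous orbit has period T, so by Kepler's third law a = (μT²/4π²)^(1/3).
μT²/4π² = 7.045×10⁹ × (1.009×10⁶)² / 39.48 = 1.817×10²⁰ m³.
a = 5.664×10⁶ m = 5664.3 km.
Altitude h = a − R = 5664.3 − 203.4 = 5460.9 km.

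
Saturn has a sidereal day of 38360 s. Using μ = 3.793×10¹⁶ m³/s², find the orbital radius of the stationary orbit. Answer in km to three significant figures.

r_sync ≈ 1.12×10⁵ km

A synchronous orbit has period T, so by Kepler's third law a = (μT²/4π²)^(1/3).
μT²/4π² = 3.793×10¹⁶ × (3.836×10⁴)² / 39.48 = 1.414×10²⁴ m³.
a = 1.122×10⁸ m = 1.1223×10⁵ km.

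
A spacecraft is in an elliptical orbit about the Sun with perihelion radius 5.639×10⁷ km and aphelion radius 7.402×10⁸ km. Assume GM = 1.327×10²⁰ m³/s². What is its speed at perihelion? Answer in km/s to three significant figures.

Semi-major axis a = (r_p + r_a)/2 = 3.9830×10⁸ km = 3.983×10¹¹ m.
Vis-viva: v² = μ(2/r − 1/a) = 1.327×10²⁰ × (3.547×10⁻¹¹ − 2.511×10⁻¹²) = 4.373×10⁹ m²/s².
v = 66130 m/s = 66.13 km/s.

v ≈ 66.1 km/s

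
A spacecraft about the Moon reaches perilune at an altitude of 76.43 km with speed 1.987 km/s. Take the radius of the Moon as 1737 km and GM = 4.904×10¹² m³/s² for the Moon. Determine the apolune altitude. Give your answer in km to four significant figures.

r_p = 1737 + 76.43 = 1813.4 km = 1.813×10⁶ m.
Specific energy ε = v²/2 − μ/r = -7.302×10⁵ J/kg, so a = −μ/(2ε) = 3.358×10⁶ m.
The apsides satisfy r_p + r_a = 2a, so the apolune radius is 2a − r_p = 4.903×10⁶ m = 4902.7 km.
Apolune altitude = 4902.7 − 1737 = 3165.7 km.

apolune altitude ≈ 3166 km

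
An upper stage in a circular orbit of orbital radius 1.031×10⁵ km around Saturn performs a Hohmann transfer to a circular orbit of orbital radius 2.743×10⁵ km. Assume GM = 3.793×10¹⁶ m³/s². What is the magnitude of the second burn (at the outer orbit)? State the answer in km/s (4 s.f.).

r₁ = 1.031×10⁵ km = 1.031×10⁸ m.
r₂ = 2.743×10⁵ km = 2.743×10⁸ m.
Transfer ellipse a_t = (r₁ + r₂)/2 = 1.887×10⁸ m.
At r₁: circular v_c1 = √(μ/r₁) = 19180 m/s; transfer-perikrone v_p = √[μ(2/r₁ − 1/a_t)] = 23130 m/s.
At r₂: circular v_c2 = √(μ/r₂) = 11760 m/s; transfer-apokrone v_a = √[μ(2/r₂ − 1/a_t)] = 8692 m/s.
Δv₂ = v_c2 − v_a = 3067 m/s.
= 3.067 km/s.

Δv ≈ 3.067 km/s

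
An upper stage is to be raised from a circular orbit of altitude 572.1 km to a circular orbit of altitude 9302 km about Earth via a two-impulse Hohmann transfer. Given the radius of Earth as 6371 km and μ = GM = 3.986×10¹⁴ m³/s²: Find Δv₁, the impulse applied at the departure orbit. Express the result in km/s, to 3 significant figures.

r₁ = 6371 + 572.1 = 6943.1 km = 6.9431×10⁶ m.
r₂ = 6371 + 9302 = 15673 km = 1.5673×10⁷ m.
Transfer ellipse a_t = (r₁ + r₂)/2 = 1.131×10⁷ m.
At r₁: circular v_c1 = √(μ/r₁) = 7577 m/s; transfer-perigee v_p = √[μ(2/r₁ − 1/a_t)] = 8920 m/s.
Δv₁ = v_p − v_c1 = 1343 m/s.
= 1.343 km/s.

Δv ≈ 1.34 km/s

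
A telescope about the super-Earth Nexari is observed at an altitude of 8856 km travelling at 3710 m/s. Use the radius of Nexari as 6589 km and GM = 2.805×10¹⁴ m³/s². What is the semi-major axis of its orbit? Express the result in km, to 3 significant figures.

r = 6589 + 8856 = 15445 km = 1.544×10⁷ m.
Vis-viva rearranged: 1/a = 2/r − v²/μ = 1.295×10⁻⁷ − 4.907×10⁻⁸ = 8.042×10⁻⁸ m⁻¹.
a = 1.243×10⁷ m = 12434 km.

a ≈ 12400 km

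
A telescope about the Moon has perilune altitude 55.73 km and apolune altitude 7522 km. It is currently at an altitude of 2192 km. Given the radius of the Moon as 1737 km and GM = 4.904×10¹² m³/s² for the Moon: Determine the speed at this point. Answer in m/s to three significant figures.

v ≈ 1270 m/s

r_p = 1737 + 55.73 = 1792.7 km = 1.7927×10⁶ m.
r_a = 1737 + 7522 = 9259.0 km = 9.2590×10⁶ m.
r = 1737 + 2192 = 3929.0 km = 3.929×10⁶ m.
Semi-major axis a = (r_p + r_a)/2 = 5525.9 km = 5.526×10⁶ m.
Vis-viva: v² = μ(2/r − 1/a) = 4.904×10¹² × (5.090×10⁻⁷ − 1.810×10⁻⁷) = 1.609×10⁶ m²/s².
v = 1268 m/s.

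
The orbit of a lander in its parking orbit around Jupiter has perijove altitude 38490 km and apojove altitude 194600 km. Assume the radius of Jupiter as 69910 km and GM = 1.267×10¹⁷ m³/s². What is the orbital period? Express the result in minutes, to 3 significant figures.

r_p = 69910 + 38490 = 108400 km = 1.0840×10⁸ m.
r_a = 69910 + 194600 = 264510 km = 2.6451×10⁸ m.
Semi-major axis a = (r_p + r_a)/2 = (1.0840×10⁵ + 2.6451×10⁵)/2 = 1.8646×10⁵ km = 1.865×10⁸ m.
By Kepler's third law T = 2π√(a³/μ) = 2π × 7.153×10³ = 4.494×10⁴ s.
= 749.0 minutes.

T ≈ 749 minutes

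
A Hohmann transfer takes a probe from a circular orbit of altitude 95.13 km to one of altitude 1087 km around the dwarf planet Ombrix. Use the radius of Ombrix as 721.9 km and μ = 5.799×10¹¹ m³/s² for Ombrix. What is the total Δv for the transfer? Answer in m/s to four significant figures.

Δv_total ≈ 265.9 m/s

r₁ = 721.9 + 95.13 = 817.03 km = 8.1703×10⁵ m.
r₂ = 721.9 + 1087 = 1808.9 km = 1.8089×10⁶ m.
Transfer ellipse a_t = (r₁ + r₂)/2 = 1.313×10⁶ m.
At r₁: circular v_c1 = √(μ/r₁) = 842.5 m/s; transfer-periapsis v_p = √[μ(2/r₁ − 1/a_t)] = 988.9 m/s.
Δv₁ = v_p − v_c1 = 146.4 m/s.
At r₂: circular v_c2 = √(μ/r₂) = 566.2 m/s; transfer-apoapsis v_a = √[μ(2/r₂ − 1/a_t)] = 446.6 m/s.
Δv₂ = v_c2 − v_a = 119.6 m/s.
Total Δv = Δv₁ + Δv₂ = 265.9 m/s.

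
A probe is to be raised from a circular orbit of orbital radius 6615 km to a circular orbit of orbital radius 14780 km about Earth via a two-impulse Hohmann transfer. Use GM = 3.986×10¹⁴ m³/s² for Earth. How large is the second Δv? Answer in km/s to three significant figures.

Δv ≈ 1.11 km/s

r₁ = 6615 km = 6.615×10⁶ m.
r₂ = 14780 km = 1.478×10⁷ m.
Transfer ellipse a_t = (r₁ + r₂)/2 = 1.070×10⁷ m.
At r₁: circular v_c1 = √(μ/r₁) = 7763 m/s; transfer-perigee v_p = √[μ(2/r₁ − 1/a_t)] = 9124 m/s.
At r₂: circular v_c2 = √(μ/r₂) = 5193 m/s; transfer-apogee v_a = √[μ(2/r₂ − 1/a_t)] = 4084 m/s.
Δv₂ = v_c2 − v_a = 1109 m/s.
= 1.109 km/s.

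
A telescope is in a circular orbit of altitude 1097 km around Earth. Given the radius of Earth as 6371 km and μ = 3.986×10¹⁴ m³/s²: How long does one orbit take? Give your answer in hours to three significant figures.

T ≈ 1.78 hours

r = 6371 + 1097 = 7468.0 km = 7.4680×10⁶ m.
Kepler's third law: T = 2π√(r³/μ) = 2π√((7.468×10⁶)³ / 3.986×10¹⁴).
r³/μ = 1.045×10⁶ s², so T = 2π × 1.022×10³ = 6.423×10³ s.
Converting: 6.423×10³ s ÷ 3600 = 1.784 hours.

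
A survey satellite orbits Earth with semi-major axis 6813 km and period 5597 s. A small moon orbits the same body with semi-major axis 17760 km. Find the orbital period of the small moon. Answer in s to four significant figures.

Kepler's third law: T² ∝ a³, so T₂ = T₁ (a₂/a₁)^(3/2).
a₂/a₁ = 2.607, (a₂/a₁)^(3/2) = 4.209.
T₂ = 5597 × 4.209 = 23560 s.

T₂ ≈ 23560 s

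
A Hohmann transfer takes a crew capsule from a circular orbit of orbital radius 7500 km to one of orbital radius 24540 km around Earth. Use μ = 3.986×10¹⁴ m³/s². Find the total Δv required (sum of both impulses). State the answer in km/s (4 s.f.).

r₁ = 7500 km = 7.500×10⁶ m.
r₂ = 24540 km = 2.454×10⁷ m.
Transfer ellipse a_t = (r₁ + r₂)/2 = 1.602×10⁷ m.
At r₁: circular v_c1 = √(μ/r₁) = 7290 m/s; transfer-perigee v_p = √[μ(2/r₁ − 1/a_t)] = 9023 m/s.
Δv₁ = v_p − v_c1 = 1733 m/s.
At r₂: circular v_c2 = √(μ/r₂) = 4030 m/s; transfer-apogee v_a = √[μ(2/r₂ − 1/a_t)] = 2758 m/s.
Δv₂ = v_c2 − v_a = 1273 m/s.
Total Δv = Δv₁ + Δv₂ = 3005 m/s = 3.005 km/s.

Δv_total ≈ 3.005 km/s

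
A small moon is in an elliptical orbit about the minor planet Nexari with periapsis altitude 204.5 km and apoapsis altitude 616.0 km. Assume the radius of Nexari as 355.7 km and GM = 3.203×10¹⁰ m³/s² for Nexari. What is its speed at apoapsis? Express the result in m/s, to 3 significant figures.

v ≈ 155 m/s

r_p = 355.7 + 204.5 = 560.20 km = 5.6020×10⁵ m.
r_a = 355.7 + 616.0 = 971.70 km = 9.7170×10⁵ m.
Semi-major axis a = (r_p + r_a)/2 = 765.95 km = 7.660×10⁵ m.
Vis-viva: v² = μ(2/r − 1/a) = 3.203×10¹⁰ × (2.058×10⁻⁶ − 1.306×10⁻⁶) = 2.411×10⁴ m²/s².
v = 155.3 m/s.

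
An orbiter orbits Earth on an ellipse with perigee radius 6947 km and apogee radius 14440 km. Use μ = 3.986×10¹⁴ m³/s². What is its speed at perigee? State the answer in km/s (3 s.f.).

Semi-major axis a = (r_p + r_a)/2 = 10694 km = 1.069×10⁷ m.
Vis-viva: v² = μ(2/r − 1/a) = 3.986×10¹⁴ × (2.879×10⁻⁷ − 9.351×10⁻⁸) = 7.748×10⁷ m²/s².
v = 8802 m/s = 8.802 km/s.

v ≈ 8.80 km/s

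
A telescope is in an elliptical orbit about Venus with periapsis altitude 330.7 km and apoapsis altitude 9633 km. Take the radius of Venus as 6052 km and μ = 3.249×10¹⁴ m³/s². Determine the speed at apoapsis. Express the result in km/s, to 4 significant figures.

r_p = 6052 + 330.7 = 6382.7 km = 6.3827×10⁶ m.
r_a = 6052 + 9633 = 15685 km = 1.5685×10⁷ m.
Semi-major axis a = (r_p + r_a)/2 = 11034 km = 1.103×10⁷ m.
Vis-viva: v² = μ(2/r − 1/a) = 3.249×10¹⁴ × (1.275×10⁻⁷ − 9.063×10⁻⁸) = 1.198×10⁷ m²/s².
v = 3462 m/s = 3.462 km/s.

v ≈ 3.462 km/s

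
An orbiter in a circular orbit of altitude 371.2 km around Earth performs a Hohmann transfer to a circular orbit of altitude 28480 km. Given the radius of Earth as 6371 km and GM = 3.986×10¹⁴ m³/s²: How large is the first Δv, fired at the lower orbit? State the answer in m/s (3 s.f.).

r₁ = 6371 + 371.2 = 6742.2 km = 6.7422×10⁶ m.
r₂ = 6371 + 28480 = 34851 km = 3.4851×10⁷ m.
Transfer ellipse a_t = (r₁ + r₂)/2 = 2.080×10⁷ m.
At r₁: circular v_c1 = √(μ/r₁) = 7689 m/s; transfer-perigee v_p = √[μ(2/r₁ − 1/a_t)] = 9954 m/s.
Δv₁ = v_p − v_c1 = 2265 m/s.

Δv ≈ 2260 m/s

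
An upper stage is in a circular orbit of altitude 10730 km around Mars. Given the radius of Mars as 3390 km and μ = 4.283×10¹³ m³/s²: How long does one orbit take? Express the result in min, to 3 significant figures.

T ≈ 849 min

r = 3390 + 10730 = 14120 km = 1.4120×10⁷ m.
Kepler's third law: T = 2π√(r³/μ) = 2π√((1.412×10⁷)³ / 4.283×10¹³).
r³/μ = 6.573×10⁷ s², so T = 2π × 8.107×10³ = 5.094×10⁴ s.
Converting: 5.094×10⁴ s ÷ 60.00 = 849.0 min.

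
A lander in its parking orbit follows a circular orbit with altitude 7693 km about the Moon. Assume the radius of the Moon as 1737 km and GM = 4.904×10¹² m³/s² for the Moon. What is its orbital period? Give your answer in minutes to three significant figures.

T ≈ 1370 minutes

r = 1737 + 7693 = 9430.0 km = 9.4300×10⁶ m.
Kepler's third law: T = 2π√(r³/μ) = 2π√((9.430×10⁶)³ / 4.904×10¹²).
r³/μ = 1.710×10⁸ s², so T = 2π × 1.308×10⁴ = 8.216×10⁴ s.
Converting: 8.216×10⁴ s ÷ 60.00 = 1369 minutes.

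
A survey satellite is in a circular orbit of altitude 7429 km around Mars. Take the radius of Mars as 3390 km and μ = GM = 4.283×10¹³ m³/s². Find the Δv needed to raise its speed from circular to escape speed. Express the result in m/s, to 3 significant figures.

r = 3390 + 7429 = 10819 km = 1.0819×10⁷ m.
Circular speed v_c = √(μ/r) = 1990 m/s.
Escape speed v_esc = √(2μ/r) = √2 × v_c = 2814 m/s.
Δv = v_esc − v_c = 824.1 m/s.

Δv ≈ 824 m/s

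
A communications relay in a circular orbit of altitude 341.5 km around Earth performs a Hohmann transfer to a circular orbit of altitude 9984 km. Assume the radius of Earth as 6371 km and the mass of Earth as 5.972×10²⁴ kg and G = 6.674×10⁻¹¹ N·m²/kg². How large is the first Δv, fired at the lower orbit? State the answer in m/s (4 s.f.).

μ = GM = 6.674×10⁻¹¹ × 5.972×10²⁴ = 3.986×10¹⁴ m³/s².
r₁ = 6371 + 341.5 = 6712.5 km = 6.7125×10⁶ m.
r₂ = 6371 + 9984 = 16355 km = 1.6355×10⁷ m.
Transfer ellipse a_t = (r₁ + r₂)/2 = 1.153×10⁷ m.
At r₁: circular v_c1 = √(μ/r₁) = 7706 m/s; transfer-perigee v_p = √[μ(2/r₁ − 1/a_t)] = 9176 m/s.
Δv₁ = v_p − v_c1 = 1470 m/s.

Δv ≈ 1470 m/s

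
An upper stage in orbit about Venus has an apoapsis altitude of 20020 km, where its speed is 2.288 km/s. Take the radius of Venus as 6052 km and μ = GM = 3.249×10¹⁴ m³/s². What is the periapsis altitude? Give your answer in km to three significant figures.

periapsis altitude ≈ 880 km

r_a = 6052 + 20020 = 26072 km = 2.607×10⁷ m.
Specific energy ε = v²/2 − μ/r = -9.844×10⁶ J/kg, so a = −μ/(2ε) = 1.650×10⁷ m.
The apsides satisfy r_p + r_a = 2a, so the periapsis radius is 2a − r_a = 6.932×10⁶ m = 6932.3 km.
Periapsis altitude = 6932.3 − 6052 = 880.30 km.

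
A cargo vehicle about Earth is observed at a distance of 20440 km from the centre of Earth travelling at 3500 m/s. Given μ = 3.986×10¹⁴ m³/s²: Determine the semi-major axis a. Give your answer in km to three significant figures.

r = 2.044×10⁷ m.
Specific orbital energy ε = v²/2 − μ/r = (3500)²/2 − 3.986×10¹⁴/2.044×10⁷ = -1.338×10⁷ J/kg.
Since ε = −μ/(2a), a = −μ/(2ε) = 1.490×10⁷ m = 14900 km.

a ≈ 14900 km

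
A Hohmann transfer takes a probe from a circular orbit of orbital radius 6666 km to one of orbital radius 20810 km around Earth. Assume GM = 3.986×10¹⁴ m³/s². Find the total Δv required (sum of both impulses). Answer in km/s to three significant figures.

r₁ = 6666 km = 6.666×10⁶ m.
r₂ = 20810 km = 2.081×10⁷ m.
Transfer ellipse a_t = (r₁ + r₂)/2 = 1.374×10⁷ m.
At r₁: circular v_c1 = √(μ/r₁) = 7733 m/s; transfer-perigee v_p = √[μ(2/r₁ − 1/a_t)] = 9517 m/s.
Δv₁ = v_p − v_c1 = 1784 m/s.
At r₂: circular v_c2 = √(μ/r₂) = 4377 m/s; transfer-apogee v_a = √[μ(2/r₂ − 1/a_t)] = 3049 m/s.
Δv₂ = v_c2 − v_a = 1328 m/s.
Total Δv = Δv₁ + Δv₂ = 3112 m/s = 3.112 km/s.

Δv_total ≈ 3.11 km/s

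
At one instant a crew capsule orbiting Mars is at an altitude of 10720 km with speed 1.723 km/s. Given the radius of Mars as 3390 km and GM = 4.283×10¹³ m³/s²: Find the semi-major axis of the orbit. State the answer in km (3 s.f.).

r = 3390 + 10720 = 14110 km = 1.411×10⁷ m.
Vis-viva rearranged: 1/a = 2/r − v²/μ = 1.417×10⁻⁷ − 6.931×10⁻⁸ = 7.243×10⁻⁸ m⁻¹.
a = 1.381×10⁷ m = 13807 km.

a ≈ 13800 km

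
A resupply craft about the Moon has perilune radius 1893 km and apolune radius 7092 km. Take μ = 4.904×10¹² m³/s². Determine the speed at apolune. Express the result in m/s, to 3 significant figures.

Semi-major axis a = (r_p + r_a)/2 = 4492.5 km = 4.492×10⁶ m.
Vis-viva: v² = μ(2/r − 1/a) = 4.904×10¹² × (2.820×10⁻⁷ − 2.226×10⁻⁷) = 2.914×10⁵ m²/s².
v = 539.8 m/s.

v ≈ 540 m/s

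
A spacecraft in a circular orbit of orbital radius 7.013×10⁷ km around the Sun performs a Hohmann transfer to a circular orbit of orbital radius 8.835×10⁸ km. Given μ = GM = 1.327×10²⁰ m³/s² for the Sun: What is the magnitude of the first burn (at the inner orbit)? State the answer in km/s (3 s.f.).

r₁ = 7.013×10⁷ km = 7.013×10¹⁰ m.
r₂ = 8.835×10⁸ km = 8.835×10¹¹ m.
Transfer ellipse a_t = (r₁ + r₂)/2 = 4.768×10¹¹ m.
At r₁: circular v_c1 = √(μ/r₁) = 43500 m/s; transfer-perihelion v_p = √[μ(2/r₁ − 1/a_t)] = 59210 m/s.
Δv₁ = v_p − v_c1 = 15710 m/s.
= 15.71 km/s.

Δv ≈ 15.7 km/s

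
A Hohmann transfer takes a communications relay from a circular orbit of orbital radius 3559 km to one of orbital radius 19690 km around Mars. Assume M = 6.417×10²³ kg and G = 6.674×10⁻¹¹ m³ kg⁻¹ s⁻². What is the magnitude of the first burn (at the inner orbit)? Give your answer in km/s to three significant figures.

μ = GM = 6.674×10⁻¹¹ × 6.417×10²³ = 4.283×10¹³ m³/s².
r₁ = 3559 km = 3.559×10⁶ m.
r₂ = 19690 km = 1.969×10⁷ m.
Transfer ellipse a_t = (r₁ + r₂)/2 = 1.162×10⁷ m.
At r₁: circular v_c1 = √(μ/r₁) = 3469 m/s; transfer-periapsis v_p = √[μ(2/r₁ − 1/a_t)] = 4515 m/s.
Δv₁ = v_p − v_c1 = 1046 m/s.
= 1.046 km/s.

Δv ≈ 1.05 km/s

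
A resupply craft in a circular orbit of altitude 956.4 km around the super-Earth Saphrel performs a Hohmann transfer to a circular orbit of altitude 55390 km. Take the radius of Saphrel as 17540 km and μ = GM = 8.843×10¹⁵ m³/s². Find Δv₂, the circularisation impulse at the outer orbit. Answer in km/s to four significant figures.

r₁ = 17540 + 956.4 = 18496 km = 1.8496×10⁷ m.
r₂ = 17540 + 55390 = 72930 km = 7.2930×10⁷ m.
Transfer ellipse a_t = (r₁ + r₂)/2 = 4.571×10⁷ m.
At r₁: circular v_c1 = √(μ/r₁) = 21870 m/s; transfer-periapsis v_p = √[μ(2/r₁ − 1/a_t)] = 27620 m/s.
At r₂: circular v_c2 = √(μ/r₂) = 11010 m/s; transfer-apoapsis v_a = √[μ(2/r₂ − 1/a_t)] = 7004 m/s.
Δv₂ = v_c2 − v_a = 4007 m/s.
= 4.007 km/s.

Δv ≈ 4.007 km/s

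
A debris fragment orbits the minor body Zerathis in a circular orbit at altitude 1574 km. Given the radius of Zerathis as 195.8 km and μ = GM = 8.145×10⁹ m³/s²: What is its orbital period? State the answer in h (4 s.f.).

T ≈ 45.53 h

r = 195.8 + 1574 = 1769.8 km = 1.7698×10⁶ m.
Kepler's third law: T = 2π√(r³/μ) = 2π√((1.770×10⁶)³ / 8.145×10⁹).
r³/μ = 6.806×10⁸ s², so T = 2π × 2.609×10⁴ = 1.639×10⁵ s.
Converting: 1.639×10⁵ s ÷ 3600 = 45.53 h.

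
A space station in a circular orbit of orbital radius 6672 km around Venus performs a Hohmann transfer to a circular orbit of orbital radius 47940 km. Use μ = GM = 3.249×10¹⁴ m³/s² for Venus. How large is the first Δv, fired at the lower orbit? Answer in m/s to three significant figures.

Δv ≈ 2270 m/s

r₁ = 6672 km = 6.672×10⁶ m.
r₂ = 47940 km = 4.794×10⁷ m.
Transfer ellipse a_t = (r₁ + r₂)/2 = 2.731×10⁷ m.
At r₁: circular v_c1 = √(μ/r₁) = 6978 m/s; transfer-periapsis v_p = √[μ(2/r₁ − 1/a_t)] = 9246 m/s.
Δv₁ = v_p − v_c1 = 2268 m/s.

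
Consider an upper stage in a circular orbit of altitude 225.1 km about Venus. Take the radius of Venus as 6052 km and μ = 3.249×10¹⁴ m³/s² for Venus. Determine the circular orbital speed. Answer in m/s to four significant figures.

r = 6052 + 225.1 = 6277.1 km = 6.2771×10⁶ m.
For a circular orbit v = √(μ/r) = √(3.249×10¹⁴ / 6.277×10⁶) = √(5.176×10⁷) = 7194 m/s.

v ≈ 7194 m/s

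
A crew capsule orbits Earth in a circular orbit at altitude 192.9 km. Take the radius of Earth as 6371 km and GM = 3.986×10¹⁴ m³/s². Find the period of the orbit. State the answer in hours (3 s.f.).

T ≈ 1.47 hours

r = 6371 + 192.9 = 6563.9 km = 6.5639×10⁶ m.
Kepler's third law: T = 2π√(r³/μ) = 2π√((6.564×10⁶)³ / 3.986×10¹⁴).
r³/μ = 7.095×10⁵ s², so T = 2π × 8.423×10² = 5.292×10³ s.
Converting: 5.292×10³ s ÷ 3600 = 1.470 hours.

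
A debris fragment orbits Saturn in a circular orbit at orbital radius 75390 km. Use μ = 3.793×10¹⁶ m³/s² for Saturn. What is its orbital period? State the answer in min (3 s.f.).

T ≈ 352 min

r = 75390 km = 7.539×10⁷ m.
Kepler's third law: T = 2π√(r³/μ) = 2π√((7.539×10⁷)³ / 3.793×10¹⁶).
r³/μ = 1.130×10⁷ s², so T = 2π × 3.361×10³ = 2.112×10⁴ s.
Converting: 2.112×10⁴ s ÷ 60.00 = 352.0 min.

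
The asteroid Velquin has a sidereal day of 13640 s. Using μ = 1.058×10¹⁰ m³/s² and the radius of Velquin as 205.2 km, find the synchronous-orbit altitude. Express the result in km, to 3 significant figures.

A synchronous orbit has period T, so by Kepler's third law a = (μT²/4π²)^(1/3).
μT²/4π² = 1.058×10¹⁰ × (1.364×10⁴)² / 39.48 = 4.986×10¹⁶ m³.
a = 3.681×10⁵ m = 368.06 km.
Altitude h = a − R = 368.06 − 205.2 = 162.86 km.

h_sync ≈ 163 km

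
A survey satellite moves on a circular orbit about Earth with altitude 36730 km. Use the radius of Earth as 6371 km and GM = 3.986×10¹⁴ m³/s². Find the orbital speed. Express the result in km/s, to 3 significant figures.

r = 6371 + 36730 = 43101 km = 4.3101×10⁷ m.
For a circular orbit v = √(μ/r) = √(3.986×10¹⁴ / 4.310×10⁷) = √(9.248×10⁶) = 3041 m/s.
That is 3.041 km/s.

v ≈ 3.04 km/s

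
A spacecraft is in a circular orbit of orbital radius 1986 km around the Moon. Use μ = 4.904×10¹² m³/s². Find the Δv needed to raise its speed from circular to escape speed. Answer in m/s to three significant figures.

r = 1986 km = 1.986×10⁶ m.
Circular speed v_c = √(μ/r) = 1571 m/s.
Escape speed v_esc = √(2μ/r) = √2 × v_c = 2222 m/s.
Δv = v_esc − v_c = 650.9 m/s.

Δv ≈ 651 m/s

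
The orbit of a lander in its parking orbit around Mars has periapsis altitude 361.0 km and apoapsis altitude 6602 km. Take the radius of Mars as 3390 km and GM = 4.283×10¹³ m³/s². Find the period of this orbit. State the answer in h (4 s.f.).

T ≈ 4.804 h

r_p = 3390 + 361.0 = 3751.0 km = 3.7510×10⁶ m.
r_a = 3390 + 6602 = 9992.0 km = 9.9920×10⁶ m.
Semi-major axis a = (r_p + r_a)/2 = (3751.0 + 9992.0)/2 = 6871.5 km = 6.872×10⁶ m.
By Kepler's third law T = 2π√(a³/μ) = 2π × 2.752×10³ = 1.729×10⁴ s.
= 4.804 h.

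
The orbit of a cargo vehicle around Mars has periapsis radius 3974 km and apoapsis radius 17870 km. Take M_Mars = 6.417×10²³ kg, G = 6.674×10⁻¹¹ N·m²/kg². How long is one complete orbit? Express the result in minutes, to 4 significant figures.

T ≈ 577.6 minutes

μ = GM = 6.674×10⁻¹¹ × 6.417×10²³ = 4.283×10¹³ m³/s².
Semi-major axis a = (r_p + r_a)/2 = (3974.0 + 17870)/2 = 10922 km = 1.092×10⁷ m.
By Kepler's third law T = 2π√(a³/μ) = 2π × 5.516×10³ = 3.466×10⁴ s.
= 577.6 minutes.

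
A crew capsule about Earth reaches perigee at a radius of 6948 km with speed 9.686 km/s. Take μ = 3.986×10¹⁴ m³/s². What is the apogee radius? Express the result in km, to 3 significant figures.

r_p = 6.948×10⁶ m.
Specific energy ε = v²/2 − μ/r = -1.046×10⁷ J/kg, so a = −μ/(2ε) = 1.905×10⁷ m.
The apsides satisfy r_p + r_a = 2a, so the apogee radius is 2a − r_p = 3.116×10⁷ m = 31160 km.

apogee radius ≈ 31200 km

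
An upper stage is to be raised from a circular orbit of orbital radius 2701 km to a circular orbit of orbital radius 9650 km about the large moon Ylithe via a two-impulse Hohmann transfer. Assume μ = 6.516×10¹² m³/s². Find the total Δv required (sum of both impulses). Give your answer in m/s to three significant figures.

r₁ = 2701 km = 2.701×10⁶ m.
r₂ = 9650 km = 9.650×10⁶ m.
Transfer ellipse a_t = (r₁ + r₂)/2 = 6.176×10⁶ m.
At r₁: circular v_c1 = √(μ/r₁) = 1553 m/s; transfer-periapsis v_p = √[μ(2/r₁ − 1/a_t)] = 1942 m/s.
Δv₁ = v_p − v_c1 = 388.4 m/s.
At r₂: circular v_c2 = √(μ/r₂) = 821.7 m/s; transfer-apoapsis v_a = √[μ(2/r₂ − 1/a_t)] = 543.4 m/s.
Δv₂ = v_c2 − v_a = 278.3 m/s.
Total Δv = Δv₁ + Δv₂ = 666.7 m/s.

Δv_total ≈ 667 m/s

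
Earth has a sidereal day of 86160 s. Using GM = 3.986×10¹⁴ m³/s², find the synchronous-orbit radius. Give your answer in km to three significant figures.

r_sync ≈ 42200 km

A synchronous orbit has period T, so by Kepler's third law a = (μT²/4π²)^(1/3).
μT²/4π² = 3.986×10¹⁴ × (8.616×10⁴)² / 39.48 = 7.495×10²² m³.
a = 4.216×10⁷ m = 42163 km.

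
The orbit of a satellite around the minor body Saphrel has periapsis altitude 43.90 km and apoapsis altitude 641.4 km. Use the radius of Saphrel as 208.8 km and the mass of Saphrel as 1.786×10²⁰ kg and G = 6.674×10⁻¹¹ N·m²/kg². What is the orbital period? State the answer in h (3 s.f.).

T ≈ 6.55 h

μ = GM = 6.674×10⁻¹¹ × 1.786×10²⁰ = 1.192×10¹⁰ m³/s².
r_p = 208.8 + 43.90 = 252.70 km = 2.5270×10⁵ m.
r_a = 208.8 + 641.4 = 850.20 km = 8.5020×10⁵ m.
Semi-major axis a = (r_p + r_a)/2 = (252.70 + 850.20)/2 = 551.45 km = 5.514×10⁵ m.
By Kepler's third law T = 2π√(a³/μ) = 2π × 3.751×10³ = 2.357×10⁴ s.
= 6.546 h.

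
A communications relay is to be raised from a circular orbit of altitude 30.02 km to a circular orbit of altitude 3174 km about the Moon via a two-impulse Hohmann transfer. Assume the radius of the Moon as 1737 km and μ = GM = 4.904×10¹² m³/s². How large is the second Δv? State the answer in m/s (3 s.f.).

Δv ≈ 272 m/s

r₁ = 1737 + 30.02 = 1767.0 km = 1.7670×10⁶ m.
r₂ = 1737 + 3174 = 4911.0 km = 4.9110×10⁶ m.
Transfer ellipse a_t = (r₁ + r₂)/2 = 3.339×10⁶ m.
At r₁: circular v_c1 = √(μ/r₁) = 1666 m/s; transfer-perilune v_p = √[μ(2/r₁ − 1/a_t)] = 2020 m/s.
At r₂: circular v_c2 = √(μ/r₂) = 999.3 m/s; transfer-apolune v_a = √[μ(2/r₂ − 1/a_t)] = 726.9 m/s.
Δv₂ = v_c2 − v_a = 272.3 m/s.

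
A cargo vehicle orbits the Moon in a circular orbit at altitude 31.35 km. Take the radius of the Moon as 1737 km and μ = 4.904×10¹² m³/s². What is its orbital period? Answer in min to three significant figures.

T ≈ 111 min

r = 1737 + 31.35 = 1768.3 km = 1.7684×10⁶ m.
Kepler's third law: T = 2π√(r³/μ) = 2π√((1.768×10⁶)³ / 4.904×10¹²).
r³/μ = 1.128×10⁶ s², so T = 2π × 1.062×10³ = 6.672×10³ s.
Converting: 6.672×10³ s ÷ 60.00 = 111.2 min.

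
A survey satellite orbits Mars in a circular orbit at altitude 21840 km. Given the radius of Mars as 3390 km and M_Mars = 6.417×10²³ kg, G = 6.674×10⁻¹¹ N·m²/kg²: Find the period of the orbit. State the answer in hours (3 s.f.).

μ = GM = 6.674×10⁻¹¹ × 6.417×10²³ = 4.283×10¹³ m³/s².
r = 3390 + 21840 = 25230 km = 2.5230×10⁷ m.
Kepler's third law: T = 2π√(r³/μ) = 2π√((2.523×10⁷)³ / 4.283×10¹³).
r³/μ = 3.750×10⁸ s², so T = 2π × 1.936×10⁴ = 1.217×10⁵ s.
Converting: 1.217×10⁵ s ÷ 3600 = 33.80 hours.

T ≈ 33.8 hours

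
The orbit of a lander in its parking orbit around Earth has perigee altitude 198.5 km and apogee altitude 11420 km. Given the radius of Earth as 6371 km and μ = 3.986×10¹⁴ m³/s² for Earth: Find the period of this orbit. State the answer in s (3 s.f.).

T ≈ 13400 s

r_p = 6371 + 198.5 = 6569.5 km = 6.5695×10⁶ m.
r_a = 6371 + 11420 = 17791 km = 1.7791×10⁷ m.
Semi-major axis a = (r_p + r_a)/2 = (6569.5 + 17791)/2 = 12180 km = 1.218×10⁷ m.
By Kepler's third law T = 2π√(a³/μ) = 2π × 2.129×10³ = 1.338×10⁴ s.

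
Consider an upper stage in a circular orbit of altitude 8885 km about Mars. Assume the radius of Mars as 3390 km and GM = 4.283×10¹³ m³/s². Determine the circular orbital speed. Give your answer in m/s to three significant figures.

v ≈ 1870 m/s

r = 3390 + 8885 = 12275 km = 1.2275×10⁷ m.
For a circular orbit v = √(μ/r) = √(4.283×10¹³ / 1.228×10⁷) = √(3.489×10⁶) = 1868 m/s.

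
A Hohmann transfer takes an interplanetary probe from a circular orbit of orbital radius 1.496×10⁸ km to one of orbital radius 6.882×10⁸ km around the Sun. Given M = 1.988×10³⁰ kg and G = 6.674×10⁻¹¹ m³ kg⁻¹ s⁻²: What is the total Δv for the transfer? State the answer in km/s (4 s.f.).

μ = GM = 6.674×10⁻¹¹ × 1.988×10³⁰ = 1.327×10²⁰ m³/s².
r₁ = 1.496×10⁸ km = 1.496×10¹¹ m.
r₂ = 6.882×10⁸ km = 6.882×10¹¹ m.
Transfer ellipse a_t = (r₁ + r₂)/2 = 4.189×10¹¹ m.
At r₁: circular v_c1 = √(μ/r₁) = 29780 m/s; transfer-perihelion v_p = √[μ(2/r₁ − 1/a_t)] = 38170 m/s.
Δv₁ = v_p − v_c1 = 8391 m/s.
At r₂: circular v_c2 = √(μ/r₂) = 13880 m/s; transfer-aphelion v_a = √[μ(2/r₂ − 1/a_t)] = 8298 m/s.
Δv₂ = v_c2 − v_a = 5587 m/s.
Total Δv = Δv₁ + Δv₂ = 13980 m/s = 13.98 km/s.

Δv_total ≈ 13.98 km/s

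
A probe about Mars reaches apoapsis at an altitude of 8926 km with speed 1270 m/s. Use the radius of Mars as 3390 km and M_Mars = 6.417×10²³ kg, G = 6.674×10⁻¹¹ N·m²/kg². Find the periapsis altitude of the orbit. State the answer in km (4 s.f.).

periapsis altitude ≈ 328.7 km

μ = GM = 6.674×10⁻¹¹ × 6.417×10²³ = 4.283×10¹³ m³/s².
r_a = 3390 + 8926 = 12316 km = 1.232×10⁷ m.
Specific energy ε = v²/2 − μ/r = -2.671×10⁶ J/kg, so a = −μ/(2ε) = 8.017×10⁶ m.
The apsides satisfy r_p + r_a = 2a, so the periapsis radius is 2a − r_a = 3.719×10⁶ m = 3718.7 km.
Periapsis altitude = 3718.7 − 3390 = 328.68 km.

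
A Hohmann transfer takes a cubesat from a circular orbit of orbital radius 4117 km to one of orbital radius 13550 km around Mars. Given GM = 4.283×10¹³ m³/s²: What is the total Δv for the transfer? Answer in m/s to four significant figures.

Δv_total ≈ 1333 m/s

r₁ = 4117 km = 4.117×10⁶ m.
r₂ = 13550 km = 1.355×10⁷ m.
Transfer ellipse a_t = (r₁ + r₂)/2 = 8.834×10⁶ m.
At r₁: circular v_c1 = √(μ/r₁) = 3225 m/s; transfer-periapsis v_p = √[μ(2/r₁ − 1/a_t)] = 3995 m/s.
Δv₁ = v_p − v_c1 = 769.3 m/s.
At r₂: circular v_c2 = √(μ/r₂) = 1778 m/s; transfer-apoapsis v_a = √[μ(2/r₂ − 1/a_t)] = 1214 m/s.
Δv₂ = v_c2 − v_a = 564.1 m/s.
Total Δv = Δv₁ + Δv₂ = 1333 m/s.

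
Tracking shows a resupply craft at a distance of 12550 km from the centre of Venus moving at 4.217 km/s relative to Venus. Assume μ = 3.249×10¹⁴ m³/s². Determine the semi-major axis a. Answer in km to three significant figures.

a ≈ 9560 km

r = 1.255×10⁷ m.
Vis-viva rearranged: 1/a = 2/r − v²/μ = 1.594×10⁻⁷ − 5.473×10⁻⁸ = 1.046×10⁻⁷ m⁻¹.
a = 9.558×10⁶ m = 9557.6 km.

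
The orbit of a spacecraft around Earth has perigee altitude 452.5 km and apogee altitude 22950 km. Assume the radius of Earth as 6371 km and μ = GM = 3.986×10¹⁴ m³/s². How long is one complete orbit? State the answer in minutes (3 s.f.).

r_p = 6371 + 452.5 = 6823.5 km = 6.8235×10⁶ m.
r_a = 6371 + 22950 = 29321 km = 2.9321×10⁷ m.
Semi-major axis a = (r_p + r_a)/2 = (6823.5 + 29321)/2 = 18072 km = 1.807×10⁷ m.
By Kepler's third law T = 2π√(a³/μ) = 2π × 3.848×10³ = 2.418×10⁴ s.
= 403.0 minutes.

T ≈ 403 minutes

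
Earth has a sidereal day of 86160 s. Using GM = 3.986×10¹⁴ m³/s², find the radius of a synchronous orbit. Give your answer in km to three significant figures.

r_sync ≈ 42200 km

A synchronous orbit has period T, so by Kepler's third law a = (μT²/4π²)^(1/3).
μT²/4π² = 3.986×10¹⁴ × (8.616×10⁴)² / 39.48 = 7.495×10²² m³.
a = 4.216×10⁷ m = 42163 km.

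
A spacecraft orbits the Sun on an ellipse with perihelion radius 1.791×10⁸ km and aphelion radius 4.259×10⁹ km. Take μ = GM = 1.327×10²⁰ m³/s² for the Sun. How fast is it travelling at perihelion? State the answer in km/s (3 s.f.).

Semi-major axis a = (r_p + r_a)/2 = 2.2190×10⁹ km = 2.219×10¹² m.
Vis-viva: v² = μ(2/r − 1/a) = 1.327×10²⁰ × (1.117×10⁻¹¹ − 4.506×10⁻¹³) = 1.422×10⁹ m²/s².
v = 37710 m/s = 37.71 km/s.

v ≈ 37.7 km/s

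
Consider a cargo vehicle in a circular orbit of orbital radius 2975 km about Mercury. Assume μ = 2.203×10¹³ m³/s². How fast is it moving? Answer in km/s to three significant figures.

v ≈ 2.72 km/s

r = 2975 km = 2.975×10⁶ m.
For a circular orbit v = √(μ/r) = √(2.203×10¹³ / 2.975×10⁶) = √(7.405×10⁶) = 2721 m/s.
That is 2.721 km/s.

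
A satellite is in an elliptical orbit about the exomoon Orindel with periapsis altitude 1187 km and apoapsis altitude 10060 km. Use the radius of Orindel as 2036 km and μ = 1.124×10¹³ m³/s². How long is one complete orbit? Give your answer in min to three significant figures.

r_p = 2036 + 1187 = 3223.0 km = 3.2230×10⁶ m.
r_a = 2036 + 10060 = 12096 km = 1.2096×10⁷ m.
Semi-major axis a = (r_p + r_a)/2 = (3223.0 + 12096)/2 = 7659.5 km = 7.660×10⁶ m.
By Kepler's third law T = 2π√(a³/μ) = 2π × 6.323×10³ = 3.973×10⁴ s.
= 662.1 min.

T ≈ 662 min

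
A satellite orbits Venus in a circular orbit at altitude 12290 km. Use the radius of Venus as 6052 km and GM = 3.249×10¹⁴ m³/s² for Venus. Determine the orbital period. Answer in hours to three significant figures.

T ≈ 7.61 hours

r = 6052 + 12290 = 18342 km = 1.8342×10⁷ m.
Kepler's third law: T = 2π√(r³/μ) = 2π√((1.834×10⁷)³ / 3.249×10¹⁴).
r³/μ = 1.899×10⁷ s², so T = 2π × 4.358×10³ = 2.738×10⁴ s.
Converting: 2.738×10⁴ s ÷ 3600 = 7.606 hours.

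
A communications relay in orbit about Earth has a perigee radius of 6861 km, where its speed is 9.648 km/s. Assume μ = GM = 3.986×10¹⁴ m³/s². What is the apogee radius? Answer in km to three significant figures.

r_p = 6.861×10⁶ m.
Specific energy ε = v²/2 − μ/r = -1.155×10⁷ J/kg, so a = −μ/(2ε) = 1.725×10⁷ m.
The apsides satisfy r_p + r_a = 2a, so the apogee radius is 2a − r_p = 2.764×10⁷ m = 27636 km.

apogee radius ≈ 27600 km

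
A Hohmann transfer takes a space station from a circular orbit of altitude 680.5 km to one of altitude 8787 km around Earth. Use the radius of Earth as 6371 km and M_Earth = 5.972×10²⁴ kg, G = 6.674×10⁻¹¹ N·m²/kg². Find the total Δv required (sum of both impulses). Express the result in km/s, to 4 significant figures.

Δv_total ≈ 2.307 km/s

μ = GM = 6.674×10⁻¹¹ × 5.972×10²⁴ = 3.986×10¹⁴ m³/s².
r₁ = 6371 + 680.5 = 7051.5 km = 7.0515×10⁶ m.
r₂ = 6371 + 8787 = 15158 km = 1.5158×10⁷ m.
Transfer ellipse a_t = (r₁ + r₂)/2 = 1.110×10⁷ m.
At r₁: circular v_c1 = √(μ/r₁) = 7518 m/s; transfer-perigee v_p = √[μ(2/r₁ − 1/a_t)] = 8784 m/s.
Δv₁ = v_p − v_c1 = 1266 m/s.
At r₂: circular v_c2 = √(μ/r₂) = 5128 m/s; transfer-apogee v_a = √[μ(2/r₂ − 1/a_t)] = 4086 m/s.
Δv₂ = v_c2 − v_a = 1042 m/s.
Total Δv = Δv₁ + Δv₂ = 2307 m/s = 2.307 km/s.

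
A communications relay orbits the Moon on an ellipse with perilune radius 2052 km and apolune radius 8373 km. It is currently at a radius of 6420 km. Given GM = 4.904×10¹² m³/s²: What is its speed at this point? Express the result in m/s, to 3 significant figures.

Semi-major axis a = (r_p + r_a)/2 = 5212.5 km = 5.212×10⁶ m.
Vis-viva: v² = μ(2/r − 1/a) = 4.904×10¹² × (3.115×10⁻⁷ − 1.918×10⁻⁷) = 5.869×10⁵ m²/s².
v = 766.1 m/s.

v ≈ 766 m/s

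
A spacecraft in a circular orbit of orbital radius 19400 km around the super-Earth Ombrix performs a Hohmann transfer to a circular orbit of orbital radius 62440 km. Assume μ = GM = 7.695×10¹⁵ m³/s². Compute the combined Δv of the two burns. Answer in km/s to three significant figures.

r₁ = 19400 km = 1.940×10⁷ m.
r₂ = 62440 km = 6.244×10⁷ m.
Transfer ellipse a_t = (r₁ + r₂)/2 = 4.092×10⁷ m.
At r₁: circular v_c1 = √(μ/r₁) = 19920 m/s; transfer-periapsis v_p = √[μ(2/r₁ − 1/a_t)] = 24600 m/s.
Δv₁ = v_p − v_c1 = 4686 m/s.
At r₂: circular v_c2 = √(μ/r₂) = 11100 m/s; transfer-apoapsis v_a = √[μ(2/r₂ − 1/a_t)] = 7644 m/s.
Δv₂ = v_c2 − v_a = 3458 m/s.
Total Δv = Δv₁ + Δv₂ = 8143 m/s = 8.143 km/s.

Δv_total ≈ 8.14 km/s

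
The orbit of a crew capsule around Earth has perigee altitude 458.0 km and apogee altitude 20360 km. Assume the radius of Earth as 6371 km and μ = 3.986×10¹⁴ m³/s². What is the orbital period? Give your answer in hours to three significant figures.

r_p = 6371 + 458.0 = 6829.0 km = 6.8290×10⁶ m.
r_a = 6371 + 20360 = 26731 km = 2.6731×10⁷ m.
Semi-major axis a = (r_p + r_a)/2 = (6829.0 + 26731)/2 = 16780 km = 1.678×10⁷ m.
By Kepler's third law T = 2π√(a³/μ) = 2π × 3.443×10³ = 2.163×10⁴ s.
= 6.009 hours.

T ≈ 6.01 hours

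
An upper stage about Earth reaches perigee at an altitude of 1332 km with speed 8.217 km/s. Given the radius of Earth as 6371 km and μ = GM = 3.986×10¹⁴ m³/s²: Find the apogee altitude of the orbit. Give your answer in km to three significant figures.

apogee altitude ≈ 8090 km

r_p = 6371 + 1332 = 7703.0 km = 7.703×10⁶ m.
Specific energy ε = v²/2 − μ/r = -1.799×10⁷ J/kg, so a = −μ/(2ε) = 1.108×10⁷ m.
The apsides satisfy r_p + r_a = 2a, so the apogee radius is 2a − r_p = 1.446×10⁷ m = 14458 km.
Apogee altitude = 14458 − 6371 = 8087.0 km.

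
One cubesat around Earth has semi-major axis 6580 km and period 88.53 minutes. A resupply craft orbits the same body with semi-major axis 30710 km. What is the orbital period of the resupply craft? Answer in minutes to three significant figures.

T₂ ≈ 893 minutes

Kepler's third law: T² ∝ a³, so T₂ = T₁ (a₂/a₁)^(3/2).
a₂/a₁ = 4.667, (a₂/a₁)^(3/2) = 10.08.
T₂ = 88.53 × 10.08 = 892.6 minutes.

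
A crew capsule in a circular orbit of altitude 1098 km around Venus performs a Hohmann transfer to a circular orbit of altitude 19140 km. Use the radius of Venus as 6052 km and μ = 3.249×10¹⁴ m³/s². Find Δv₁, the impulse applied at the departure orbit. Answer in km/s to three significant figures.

Δv ≈ 1.67 km/s

r₁ = 6052 + 1098 = 7150.0 km = 7.1500×10⁶ m.
r₂ = 6052 + 19140 = 25192 km = 2.5192×10⁷ m.
Transfer ellipse a_t = (r₁ + r₂)/2 = 1.617×10⁷ m.
At r₁: circular v_c1 = √(μ/r₁) = 6741 m/s; transfer-periapsis v_p = √[μ(2/r₁ − 1/a_t)] = 8414 m/s.
Δv₁ = v_p − v_c1 = 1673 m/s.
= 1.673 km/s.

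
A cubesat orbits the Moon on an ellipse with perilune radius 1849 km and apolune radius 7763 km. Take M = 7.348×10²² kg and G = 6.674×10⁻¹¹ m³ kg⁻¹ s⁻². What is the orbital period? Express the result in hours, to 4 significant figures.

T ≈ 8.304 hours

μ = GM = 6.674×10⁻¹¹ × 7.348×10²² = 4.904×10¹² m³/s².
Semi-major axis a = (r_p + r_a)/2 = (1849.0 + 7763.0)/2 = 4806.0 km = 4.806×10⁶ m.
By Kepler's third law T = 2π√(a³/μ) = 2π × 4.758×10³ = 2.989×10⁴ s.
= 8.304 hours.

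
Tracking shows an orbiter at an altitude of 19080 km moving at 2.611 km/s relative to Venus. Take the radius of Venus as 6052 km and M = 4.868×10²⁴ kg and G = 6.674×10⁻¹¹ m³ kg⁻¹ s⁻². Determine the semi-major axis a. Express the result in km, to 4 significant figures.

μ = GM = 6.674×10⁻¹¹ × 4.868×10²⁴ = 3.249×10¹⁴ m³/s².
r = 6052 + 19080 = 25132 km = 2.513×10⁷ m.
Specific orbital energy ε = v²/2 − μ/r = (2611)²/2 − 3.249×10¹⁴/2.513×10⁷ = -9.519×10⁶ J/kg.
Since ε = −μ/(2a), a = −μ/(2ε) = 1.707×10⁷ m = 17066 km.

a ≈ 17070 km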